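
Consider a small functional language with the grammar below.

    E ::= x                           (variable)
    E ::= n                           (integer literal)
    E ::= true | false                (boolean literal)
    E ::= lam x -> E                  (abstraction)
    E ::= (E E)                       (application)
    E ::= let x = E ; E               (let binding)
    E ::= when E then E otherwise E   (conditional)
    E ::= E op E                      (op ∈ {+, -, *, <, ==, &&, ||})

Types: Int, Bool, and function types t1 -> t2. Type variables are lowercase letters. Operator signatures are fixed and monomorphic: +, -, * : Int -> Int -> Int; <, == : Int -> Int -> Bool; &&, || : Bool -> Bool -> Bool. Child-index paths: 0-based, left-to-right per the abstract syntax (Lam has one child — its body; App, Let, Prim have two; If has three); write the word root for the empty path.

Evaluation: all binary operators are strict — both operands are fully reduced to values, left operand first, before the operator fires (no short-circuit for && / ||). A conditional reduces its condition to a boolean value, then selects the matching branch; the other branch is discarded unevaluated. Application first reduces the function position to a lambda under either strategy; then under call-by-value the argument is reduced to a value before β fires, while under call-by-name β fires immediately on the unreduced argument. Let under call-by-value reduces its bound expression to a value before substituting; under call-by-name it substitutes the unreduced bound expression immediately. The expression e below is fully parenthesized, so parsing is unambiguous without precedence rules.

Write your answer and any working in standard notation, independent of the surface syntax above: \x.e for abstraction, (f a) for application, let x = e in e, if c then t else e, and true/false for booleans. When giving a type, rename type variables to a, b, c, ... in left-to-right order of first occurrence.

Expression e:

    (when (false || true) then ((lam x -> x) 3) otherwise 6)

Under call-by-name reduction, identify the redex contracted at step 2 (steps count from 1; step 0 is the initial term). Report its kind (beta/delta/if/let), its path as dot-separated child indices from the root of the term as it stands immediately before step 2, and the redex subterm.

Derivation:
step 0: (if (false || true) then ((\x.x) 3) else 6)
step 1: [delta@0] (if true then ((\x.x) 3) else 6)
step 2: [if@root] ((\x.x) 3)

Answer: if at root : (if true then ((\x.x) 3) else 6)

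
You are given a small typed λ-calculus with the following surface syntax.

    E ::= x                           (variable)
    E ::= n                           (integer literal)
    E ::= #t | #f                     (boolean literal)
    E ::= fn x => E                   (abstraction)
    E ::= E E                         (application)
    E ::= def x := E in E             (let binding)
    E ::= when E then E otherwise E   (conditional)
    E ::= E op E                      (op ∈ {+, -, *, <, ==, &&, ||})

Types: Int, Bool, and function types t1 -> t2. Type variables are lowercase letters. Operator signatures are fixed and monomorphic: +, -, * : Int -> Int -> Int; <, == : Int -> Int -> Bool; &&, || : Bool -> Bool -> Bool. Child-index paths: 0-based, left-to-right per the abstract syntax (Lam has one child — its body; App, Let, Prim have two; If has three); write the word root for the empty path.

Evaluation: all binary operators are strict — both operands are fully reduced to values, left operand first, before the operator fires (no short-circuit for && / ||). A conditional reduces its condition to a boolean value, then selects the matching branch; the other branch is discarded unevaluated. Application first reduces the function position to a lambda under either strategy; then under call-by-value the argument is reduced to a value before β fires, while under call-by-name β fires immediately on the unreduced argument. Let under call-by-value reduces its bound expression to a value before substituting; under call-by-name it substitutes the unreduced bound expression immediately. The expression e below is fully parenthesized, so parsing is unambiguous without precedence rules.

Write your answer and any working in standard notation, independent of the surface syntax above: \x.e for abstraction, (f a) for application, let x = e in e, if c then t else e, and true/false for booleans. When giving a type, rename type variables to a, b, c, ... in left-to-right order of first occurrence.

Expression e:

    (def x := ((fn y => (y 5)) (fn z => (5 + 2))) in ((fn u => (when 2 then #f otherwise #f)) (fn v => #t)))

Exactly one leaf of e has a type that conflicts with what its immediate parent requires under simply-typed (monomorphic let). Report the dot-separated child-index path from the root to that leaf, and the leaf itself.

Derivation:
y : a
  unify a ~ Int -> b
_ _ : b
\y._ : (Int -> b) -> b
  unify Int ~ Int
  unify Int ~ Int
\z._ : c -> Int
  unify (Int -> b) -> b ~ (c -> Int) -> d
  unify Int -> b ~ c -> Int
  unify Int ~ c
  unify b ~ Int
  unify Int ~ d
_ _ : Int
let x : Int
  unify Int ~ Bool
  FAIL: mismatch Int ~ Bool

Answer: 1.0.0.0 : 2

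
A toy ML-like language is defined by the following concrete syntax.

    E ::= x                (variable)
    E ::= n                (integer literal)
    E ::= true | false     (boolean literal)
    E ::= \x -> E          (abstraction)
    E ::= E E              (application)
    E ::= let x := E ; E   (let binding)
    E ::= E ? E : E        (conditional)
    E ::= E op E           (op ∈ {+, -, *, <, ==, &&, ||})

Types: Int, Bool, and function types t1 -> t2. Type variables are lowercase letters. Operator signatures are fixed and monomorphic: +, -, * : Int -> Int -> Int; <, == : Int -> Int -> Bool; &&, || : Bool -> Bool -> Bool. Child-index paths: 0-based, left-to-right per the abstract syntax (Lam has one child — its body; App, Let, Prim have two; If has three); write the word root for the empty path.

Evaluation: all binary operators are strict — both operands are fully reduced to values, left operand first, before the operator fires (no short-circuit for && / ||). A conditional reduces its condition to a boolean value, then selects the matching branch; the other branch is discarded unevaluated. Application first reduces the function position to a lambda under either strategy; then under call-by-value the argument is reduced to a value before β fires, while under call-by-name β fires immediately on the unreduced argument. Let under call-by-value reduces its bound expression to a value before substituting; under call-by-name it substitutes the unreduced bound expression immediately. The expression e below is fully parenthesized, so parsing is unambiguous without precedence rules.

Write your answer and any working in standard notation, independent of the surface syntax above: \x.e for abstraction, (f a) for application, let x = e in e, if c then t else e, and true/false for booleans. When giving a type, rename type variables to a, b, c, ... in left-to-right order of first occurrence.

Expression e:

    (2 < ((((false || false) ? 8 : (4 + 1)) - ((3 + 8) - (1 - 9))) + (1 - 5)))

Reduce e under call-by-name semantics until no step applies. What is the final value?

Answer: false

Derivation:
step 0: (2 < (((if (false || false) then 8 else (4 + 1)) - ((3 + 8) - (1 - 9))) + (1 - 5)))
step 1: [delta@1.0.0.0] (2 < (((if false then 8 else (4 + 1)) - ((3 + 8) - (1 - 9))) + (1 - 5)))
step 2: [if@1.0.0] (2 < (((4 + 1) - ((3 + 8) - (1 - 9))) + (1 - 5)))
step 3: [delta@1.0.0] (2 < ((5 - ((3 + 8) - (1 - 9))) + (1 - 5)))
step 4: [delta@1.0.1.0] (2 < ((5 - (11 - (1 - 9))) + (1 - 5)))
step 5: [delta@1.0.1.1] (2 < ((5 - (11 - -8)) + (1 - 5)))
step 6: [delta@1.0.1] (2 < ((5 - 19) + (1 - 5)))
step 7: [delta@1.0] (2 < (-14 + (1 - 5)))
step 8: [delta@1.1] (2 < (-14 + -4))
step 9: [delta@1] (2 < -18)
step 10: [delta@root] false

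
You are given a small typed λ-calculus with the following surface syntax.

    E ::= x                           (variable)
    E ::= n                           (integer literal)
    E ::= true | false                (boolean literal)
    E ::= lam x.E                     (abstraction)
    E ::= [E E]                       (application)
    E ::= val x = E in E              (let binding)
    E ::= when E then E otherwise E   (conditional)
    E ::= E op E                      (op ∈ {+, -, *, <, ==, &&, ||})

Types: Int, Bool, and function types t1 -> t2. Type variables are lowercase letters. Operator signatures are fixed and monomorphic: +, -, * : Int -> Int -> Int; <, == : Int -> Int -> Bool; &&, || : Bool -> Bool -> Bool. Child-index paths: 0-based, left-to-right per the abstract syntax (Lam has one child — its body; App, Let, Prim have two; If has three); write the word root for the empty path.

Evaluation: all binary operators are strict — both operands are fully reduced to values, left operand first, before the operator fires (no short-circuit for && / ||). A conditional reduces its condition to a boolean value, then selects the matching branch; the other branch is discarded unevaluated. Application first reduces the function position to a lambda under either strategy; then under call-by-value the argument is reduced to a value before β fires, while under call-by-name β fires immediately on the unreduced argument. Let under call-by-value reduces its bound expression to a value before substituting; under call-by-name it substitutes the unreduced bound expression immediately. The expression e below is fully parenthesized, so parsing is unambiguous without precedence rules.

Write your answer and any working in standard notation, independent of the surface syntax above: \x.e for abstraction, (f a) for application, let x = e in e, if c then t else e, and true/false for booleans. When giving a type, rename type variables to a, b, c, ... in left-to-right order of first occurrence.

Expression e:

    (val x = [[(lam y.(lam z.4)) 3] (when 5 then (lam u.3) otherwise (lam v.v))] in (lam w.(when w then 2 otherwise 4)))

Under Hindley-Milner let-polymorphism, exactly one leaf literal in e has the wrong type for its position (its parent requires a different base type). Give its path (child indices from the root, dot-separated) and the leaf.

Trace:
\z._ : b -> Int
\y._ : a -> b -> Int
  unify a -> b -> Int ~ Int -> c
  unify a ~ Int
  unify b -> Int ~ c
_ _ : b -> Int
  unify Int ~ Bool
  FAIL: mismatch Int ~ Bool

Answer: 0.1.0 : 5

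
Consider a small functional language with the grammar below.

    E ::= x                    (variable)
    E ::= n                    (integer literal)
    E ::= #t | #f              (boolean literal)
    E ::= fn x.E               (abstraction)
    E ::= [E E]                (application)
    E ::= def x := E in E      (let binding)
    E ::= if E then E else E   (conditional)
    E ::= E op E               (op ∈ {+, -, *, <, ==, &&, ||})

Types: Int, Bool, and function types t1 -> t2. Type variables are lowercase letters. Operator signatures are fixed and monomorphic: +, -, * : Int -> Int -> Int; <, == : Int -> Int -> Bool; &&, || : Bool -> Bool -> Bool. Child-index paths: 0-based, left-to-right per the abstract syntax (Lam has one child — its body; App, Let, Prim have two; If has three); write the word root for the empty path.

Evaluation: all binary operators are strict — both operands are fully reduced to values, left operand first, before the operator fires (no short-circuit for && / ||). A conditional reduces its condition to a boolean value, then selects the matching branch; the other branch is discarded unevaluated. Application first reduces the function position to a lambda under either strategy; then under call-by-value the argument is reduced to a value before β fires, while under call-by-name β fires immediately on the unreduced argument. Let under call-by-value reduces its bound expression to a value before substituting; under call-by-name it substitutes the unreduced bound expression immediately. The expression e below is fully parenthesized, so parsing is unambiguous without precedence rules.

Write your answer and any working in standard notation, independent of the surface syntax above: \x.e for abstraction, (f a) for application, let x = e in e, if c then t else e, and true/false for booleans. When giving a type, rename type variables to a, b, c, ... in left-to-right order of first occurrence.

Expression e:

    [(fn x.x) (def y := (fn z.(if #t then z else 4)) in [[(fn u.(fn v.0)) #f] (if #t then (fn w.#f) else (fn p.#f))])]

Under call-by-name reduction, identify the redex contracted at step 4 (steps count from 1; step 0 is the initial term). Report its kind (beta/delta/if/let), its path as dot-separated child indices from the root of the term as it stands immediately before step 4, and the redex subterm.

Answer: beta at root : ((\v.0) (if true then (\w.false) else (\p.false)))

Working:
step 0: ((\x.x) (let y = (\z.(if true then z else 4)) in (((\u.(\v.0)) false) (if true then (\w.false) else (\p.false)))))
step 1: [beta@root] (let y = (\z.(if true then z else 4)) in (((\u.(\v.0)) false) (if true then (\w.false) else (\p.false))))
step 2: [let@root] (((\u.(\v.0)) false) (if true then (\w.false) else (\p.false)))
step 3: [beta@0] ((\v.0) (if true then (\w.false) else (\p.false)))
step 4: [beta@root] 0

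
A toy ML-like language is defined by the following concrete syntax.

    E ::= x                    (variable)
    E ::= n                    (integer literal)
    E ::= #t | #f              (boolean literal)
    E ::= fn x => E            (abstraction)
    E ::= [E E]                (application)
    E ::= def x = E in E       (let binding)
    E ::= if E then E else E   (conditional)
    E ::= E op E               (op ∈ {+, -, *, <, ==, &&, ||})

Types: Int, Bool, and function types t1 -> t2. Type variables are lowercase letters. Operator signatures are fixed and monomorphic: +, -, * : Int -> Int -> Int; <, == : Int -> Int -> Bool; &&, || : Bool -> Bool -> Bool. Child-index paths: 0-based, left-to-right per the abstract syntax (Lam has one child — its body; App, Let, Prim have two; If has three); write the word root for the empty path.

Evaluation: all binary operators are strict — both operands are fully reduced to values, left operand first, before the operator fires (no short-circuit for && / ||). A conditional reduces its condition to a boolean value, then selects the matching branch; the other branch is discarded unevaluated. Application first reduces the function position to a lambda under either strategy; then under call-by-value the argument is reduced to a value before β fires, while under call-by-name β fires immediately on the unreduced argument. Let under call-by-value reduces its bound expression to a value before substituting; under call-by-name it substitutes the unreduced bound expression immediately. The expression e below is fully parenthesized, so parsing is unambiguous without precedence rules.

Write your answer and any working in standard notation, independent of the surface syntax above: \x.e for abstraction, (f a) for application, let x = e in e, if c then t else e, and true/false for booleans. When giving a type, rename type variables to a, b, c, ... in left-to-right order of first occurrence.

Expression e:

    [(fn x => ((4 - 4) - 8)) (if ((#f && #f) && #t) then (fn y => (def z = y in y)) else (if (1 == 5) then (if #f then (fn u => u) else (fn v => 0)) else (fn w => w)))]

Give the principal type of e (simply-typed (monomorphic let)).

Trace:
  unify Int ~ Int
  unify Int ~ Int
  unify Int ~ Int
  unify Int ~ Int
\x._ : a -> Int
  unify Bool ~ Bool
  unify Bool ~ Bool
  unify Bool ~ Bool
  unify Bool ~ Bool
  unify Bool ~ Bool
y : b
let z : b
y : b
\y._ : b -> b
  unify Int ~ Int
  unify Int ~ Int
  unify Bool ~ Bool
  unify Bool ~ Bool
u : c
\u._ : c -> c
\v._ : d -> Int
  unify c -> c ~ d -> Int
  unify c ~ d
  unify d ~ Int
w : e
\w._ : e -> e
  unify Int -> Int ~ e -> e
  unify Int ~ e
  unify Int ~ Int
  unify b -> b ~ Int -> Int
  unify b ~ Int
  unify Int ~ Int
  unify a -> Int ~ (Int -> Int) -> f
  unify a ~ Int -> Int
  unify Int ~ f
_ _ : Int

Answer: Int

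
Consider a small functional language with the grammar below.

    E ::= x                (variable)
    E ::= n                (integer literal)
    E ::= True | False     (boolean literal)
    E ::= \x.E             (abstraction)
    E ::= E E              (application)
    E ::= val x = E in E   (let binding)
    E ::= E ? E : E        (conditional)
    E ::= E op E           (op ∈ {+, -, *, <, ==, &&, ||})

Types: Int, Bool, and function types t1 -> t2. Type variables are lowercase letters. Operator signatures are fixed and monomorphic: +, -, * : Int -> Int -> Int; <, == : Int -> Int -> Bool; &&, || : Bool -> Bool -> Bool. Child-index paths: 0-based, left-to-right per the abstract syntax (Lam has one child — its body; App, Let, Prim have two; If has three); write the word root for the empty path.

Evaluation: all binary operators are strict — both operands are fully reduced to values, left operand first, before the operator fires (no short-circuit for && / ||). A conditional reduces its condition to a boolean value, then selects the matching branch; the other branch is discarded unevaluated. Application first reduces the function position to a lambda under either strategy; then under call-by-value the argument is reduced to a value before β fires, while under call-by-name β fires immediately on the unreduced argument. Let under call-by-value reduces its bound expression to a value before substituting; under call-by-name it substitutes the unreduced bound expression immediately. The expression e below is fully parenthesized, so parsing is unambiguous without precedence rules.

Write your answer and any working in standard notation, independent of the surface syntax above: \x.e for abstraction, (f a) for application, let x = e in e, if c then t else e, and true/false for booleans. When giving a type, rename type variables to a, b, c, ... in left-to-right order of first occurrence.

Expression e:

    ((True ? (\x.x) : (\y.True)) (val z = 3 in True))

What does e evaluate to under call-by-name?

Derivation:
step 0: ((if true then (\x.x) else (\y.true)) (let z = 3 in true))
step 1: [if@0] ((\x.x) (let z = 3 in true))
step 2: [beta@root] (let z = 3 in true)
step 3: [let@root] true

Answer: true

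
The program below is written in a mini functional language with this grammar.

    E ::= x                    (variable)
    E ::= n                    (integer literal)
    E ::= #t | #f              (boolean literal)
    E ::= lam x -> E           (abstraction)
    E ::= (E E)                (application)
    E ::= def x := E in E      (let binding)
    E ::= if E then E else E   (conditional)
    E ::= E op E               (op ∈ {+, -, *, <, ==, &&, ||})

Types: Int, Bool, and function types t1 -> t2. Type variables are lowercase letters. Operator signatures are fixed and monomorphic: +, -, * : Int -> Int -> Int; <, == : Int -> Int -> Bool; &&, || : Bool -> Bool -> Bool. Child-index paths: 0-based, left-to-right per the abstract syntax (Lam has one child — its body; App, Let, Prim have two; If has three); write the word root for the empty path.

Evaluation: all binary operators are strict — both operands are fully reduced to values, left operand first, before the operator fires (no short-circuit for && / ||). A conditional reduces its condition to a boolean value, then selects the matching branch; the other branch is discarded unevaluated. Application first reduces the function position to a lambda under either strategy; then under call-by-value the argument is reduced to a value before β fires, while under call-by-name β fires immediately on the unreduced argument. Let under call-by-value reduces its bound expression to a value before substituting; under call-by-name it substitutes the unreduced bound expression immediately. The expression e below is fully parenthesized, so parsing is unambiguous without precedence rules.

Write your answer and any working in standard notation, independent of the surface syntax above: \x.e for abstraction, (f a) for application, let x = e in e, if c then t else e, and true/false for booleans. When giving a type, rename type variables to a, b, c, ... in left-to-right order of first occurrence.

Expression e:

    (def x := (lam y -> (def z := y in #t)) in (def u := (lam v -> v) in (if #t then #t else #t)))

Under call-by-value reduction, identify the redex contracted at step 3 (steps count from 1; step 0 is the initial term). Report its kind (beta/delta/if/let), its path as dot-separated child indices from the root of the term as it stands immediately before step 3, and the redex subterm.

Answer: if at root : (if true then true else true)

Derivation:
step 0: (let x = (\y.(let z = y in true)) in (let u = (\v.v) in (if true then true else true)))
step 1: [let@root] (let u = (\v.v) in (if true then true else true))
step 2: [let@root] (if true then true else true)
step 3: [if@root] true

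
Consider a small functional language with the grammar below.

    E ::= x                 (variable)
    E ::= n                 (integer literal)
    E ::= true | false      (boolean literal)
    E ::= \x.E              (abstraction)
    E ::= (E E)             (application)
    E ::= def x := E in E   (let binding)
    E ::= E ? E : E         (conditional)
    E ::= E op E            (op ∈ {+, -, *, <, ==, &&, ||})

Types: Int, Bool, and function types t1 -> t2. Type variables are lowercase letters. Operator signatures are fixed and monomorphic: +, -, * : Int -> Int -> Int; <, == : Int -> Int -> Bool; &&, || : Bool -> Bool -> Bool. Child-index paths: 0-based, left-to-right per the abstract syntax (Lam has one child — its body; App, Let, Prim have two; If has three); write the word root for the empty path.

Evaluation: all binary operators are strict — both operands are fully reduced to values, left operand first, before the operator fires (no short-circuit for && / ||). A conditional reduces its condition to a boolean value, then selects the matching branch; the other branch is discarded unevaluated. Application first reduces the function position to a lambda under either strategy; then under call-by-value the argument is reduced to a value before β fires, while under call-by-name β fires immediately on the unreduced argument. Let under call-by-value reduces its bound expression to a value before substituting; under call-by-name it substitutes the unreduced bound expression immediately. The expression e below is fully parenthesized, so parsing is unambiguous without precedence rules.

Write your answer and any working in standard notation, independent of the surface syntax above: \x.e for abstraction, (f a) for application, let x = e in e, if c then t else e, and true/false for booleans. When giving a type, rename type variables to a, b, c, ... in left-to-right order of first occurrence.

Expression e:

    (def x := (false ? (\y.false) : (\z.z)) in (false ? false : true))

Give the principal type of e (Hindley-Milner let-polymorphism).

Derivation:
  unify Bool ~ Bool
\y._ : a -> Bool
z : b
\z._ : b -> b
  unify a -> Bool ~ b -> b
  unify a ~ b
  unify Bool ~ b
let x : Bool -> Bool
  unify Bool ~ Bool
  unify Bool ~ Bool

Answer: Bool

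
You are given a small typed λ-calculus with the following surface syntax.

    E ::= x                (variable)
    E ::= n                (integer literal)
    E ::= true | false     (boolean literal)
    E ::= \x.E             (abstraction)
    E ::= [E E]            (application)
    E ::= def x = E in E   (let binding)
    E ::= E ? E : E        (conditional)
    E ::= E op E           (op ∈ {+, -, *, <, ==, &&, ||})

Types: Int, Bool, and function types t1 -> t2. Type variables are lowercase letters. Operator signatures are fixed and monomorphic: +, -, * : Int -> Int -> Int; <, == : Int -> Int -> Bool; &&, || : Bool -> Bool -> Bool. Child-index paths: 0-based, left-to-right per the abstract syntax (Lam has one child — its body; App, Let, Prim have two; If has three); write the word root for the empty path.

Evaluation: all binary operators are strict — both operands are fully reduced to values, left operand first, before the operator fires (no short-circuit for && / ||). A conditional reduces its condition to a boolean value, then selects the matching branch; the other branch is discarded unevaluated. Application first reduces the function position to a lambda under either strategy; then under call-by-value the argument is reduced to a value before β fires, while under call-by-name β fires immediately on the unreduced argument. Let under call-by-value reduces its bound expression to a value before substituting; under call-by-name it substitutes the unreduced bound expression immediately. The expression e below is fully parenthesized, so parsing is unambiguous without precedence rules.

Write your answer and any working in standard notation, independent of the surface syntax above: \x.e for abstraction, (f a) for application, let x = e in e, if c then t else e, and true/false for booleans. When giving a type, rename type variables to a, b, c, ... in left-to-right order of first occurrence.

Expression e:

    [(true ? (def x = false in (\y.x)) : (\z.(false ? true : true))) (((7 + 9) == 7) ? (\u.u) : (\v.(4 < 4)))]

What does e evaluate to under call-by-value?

Derivation:
step 0: ((if true then (let x = false in (\y.x)) else (\z.(if false then true else true))) (if ((7 + 9) == 7) then (\u.u) else (\v.(4 < 4))))
step 1: [if@0] ((let x = false in (\y.x)) (if ((7 + 9) == 7) then (\u.u) else (\v.(4 < 4))))
step 2: [let@0] ((\y.false) (if ((7 + 9) == 7) then (\u.u) else (\v.(4 < 4))))
step 3: [delta@1.0.0] ((\y.false) (if (16 == 7) then (\u.u) else (\v.(4 < 4))))
step 4: [delta@1.0] ((\y.false) (if false then (\u.u) else (\v.(4 < 4))))
step 5: [if@1] ((\y.false) (\v.(4 < 4)))
step 6: [beta@root] false

Answer: false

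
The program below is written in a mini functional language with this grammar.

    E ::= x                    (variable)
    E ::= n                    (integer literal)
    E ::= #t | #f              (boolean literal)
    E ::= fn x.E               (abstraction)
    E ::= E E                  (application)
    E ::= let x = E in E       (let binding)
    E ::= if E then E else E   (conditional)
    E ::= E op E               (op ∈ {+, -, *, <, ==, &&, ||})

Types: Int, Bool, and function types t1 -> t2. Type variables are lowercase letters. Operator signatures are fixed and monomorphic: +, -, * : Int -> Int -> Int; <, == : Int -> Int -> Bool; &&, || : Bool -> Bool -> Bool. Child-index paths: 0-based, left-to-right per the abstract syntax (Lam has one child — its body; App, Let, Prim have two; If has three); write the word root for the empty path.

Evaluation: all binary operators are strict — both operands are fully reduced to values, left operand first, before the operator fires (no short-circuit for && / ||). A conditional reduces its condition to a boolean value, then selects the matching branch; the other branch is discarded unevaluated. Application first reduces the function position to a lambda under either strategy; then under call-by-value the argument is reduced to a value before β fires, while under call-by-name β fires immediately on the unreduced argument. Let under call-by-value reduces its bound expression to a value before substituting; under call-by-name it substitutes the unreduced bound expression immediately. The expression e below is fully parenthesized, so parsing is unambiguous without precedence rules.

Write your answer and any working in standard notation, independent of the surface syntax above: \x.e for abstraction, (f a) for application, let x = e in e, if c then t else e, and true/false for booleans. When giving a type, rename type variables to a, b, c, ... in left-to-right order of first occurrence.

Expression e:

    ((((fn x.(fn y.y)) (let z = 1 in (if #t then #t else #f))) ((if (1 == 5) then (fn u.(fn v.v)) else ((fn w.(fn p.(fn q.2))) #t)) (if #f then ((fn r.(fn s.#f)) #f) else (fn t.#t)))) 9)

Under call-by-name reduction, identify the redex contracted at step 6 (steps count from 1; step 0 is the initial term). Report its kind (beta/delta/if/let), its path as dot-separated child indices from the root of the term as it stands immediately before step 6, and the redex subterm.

Working:
step 0: ((((\x.(\y.y)) (let z = 1 in (if true then true else false))) ((if (1 == 5) then (\u.(\v.v)) else ((\w.(\p.(\q.2))) true)) (if false then ((\r.(\s.false)) false) else (\t.true)))) 9)
step 1: [beta@0.0] (((\y.y) ((if (1 == 5) then (\u.(\v.v)) else ((\w.(\p.(\q.2))) true)) (if false then ((\r.(\s.false)) false) else (\t.true)))) 9)
step 2: [beta@0] (((if (1 == 5) then (\u.(\v.v)) else ((\w.(\p.(\q.2))) true)) (if false then ((\r.(\s.false)) false) else (\t.true))) 9)
step 3: [delta@0.0.0] (((if false then (\u.(\v.v)) else ((\w.(\p.(\q.2))) true)) (if false then ((\r.(\s.false)) false) else (\t.true))) 9)
step 4: [if@0.0] ((((\w.(\p.(\q.2))) true) (if false then ((\r.(\s.false)) false) else (\t.true))) 9)
step 5: [beta@0.0] (((\p.(\q.2)) (if false then ((\r.(\s.false)) false) else (\t.true))) 9)
step 6: [beta@0] ((\q.2) 9)

Answer: beta at 0 : ((\p.(\q.2)) (if false then ((\r.(\s.false)) false) else (\t.true)))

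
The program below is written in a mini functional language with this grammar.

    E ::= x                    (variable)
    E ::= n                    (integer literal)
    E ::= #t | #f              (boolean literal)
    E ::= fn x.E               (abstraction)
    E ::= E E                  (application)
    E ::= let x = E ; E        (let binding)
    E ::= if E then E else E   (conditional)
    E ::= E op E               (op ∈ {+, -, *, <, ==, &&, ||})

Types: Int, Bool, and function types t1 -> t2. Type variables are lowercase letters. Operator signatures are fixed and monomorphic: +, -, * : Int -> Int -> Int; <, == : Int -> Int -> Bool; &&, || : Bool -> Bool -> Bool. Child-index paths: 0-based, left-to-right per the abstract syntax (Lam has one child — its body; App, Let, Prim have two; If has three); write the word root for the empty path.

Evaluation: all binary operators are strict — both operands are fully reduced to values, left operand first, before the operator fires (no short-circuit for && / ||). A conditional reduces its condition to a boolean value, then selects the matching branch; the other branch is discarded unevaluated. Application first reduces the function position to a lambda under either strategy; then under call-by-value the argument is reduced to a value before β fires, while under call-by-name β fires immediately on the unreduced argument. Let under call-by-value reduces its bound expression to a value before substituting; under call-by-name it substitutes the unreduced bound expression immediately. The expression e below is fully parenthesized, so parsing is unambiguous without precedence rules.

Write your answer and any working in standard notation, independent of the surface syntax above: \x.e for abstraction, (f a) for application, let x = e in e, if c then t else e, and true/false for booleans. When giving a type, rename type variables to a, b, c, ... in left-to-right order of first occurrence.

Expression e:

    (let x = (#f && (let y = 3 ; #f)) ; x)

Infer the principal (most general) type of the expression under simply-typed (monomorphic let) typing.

Answer: Bool

Working:
  unify Bool ~ Bool
let y : Int
  unify Bool ~ Bool
let x : Bool
x : Bool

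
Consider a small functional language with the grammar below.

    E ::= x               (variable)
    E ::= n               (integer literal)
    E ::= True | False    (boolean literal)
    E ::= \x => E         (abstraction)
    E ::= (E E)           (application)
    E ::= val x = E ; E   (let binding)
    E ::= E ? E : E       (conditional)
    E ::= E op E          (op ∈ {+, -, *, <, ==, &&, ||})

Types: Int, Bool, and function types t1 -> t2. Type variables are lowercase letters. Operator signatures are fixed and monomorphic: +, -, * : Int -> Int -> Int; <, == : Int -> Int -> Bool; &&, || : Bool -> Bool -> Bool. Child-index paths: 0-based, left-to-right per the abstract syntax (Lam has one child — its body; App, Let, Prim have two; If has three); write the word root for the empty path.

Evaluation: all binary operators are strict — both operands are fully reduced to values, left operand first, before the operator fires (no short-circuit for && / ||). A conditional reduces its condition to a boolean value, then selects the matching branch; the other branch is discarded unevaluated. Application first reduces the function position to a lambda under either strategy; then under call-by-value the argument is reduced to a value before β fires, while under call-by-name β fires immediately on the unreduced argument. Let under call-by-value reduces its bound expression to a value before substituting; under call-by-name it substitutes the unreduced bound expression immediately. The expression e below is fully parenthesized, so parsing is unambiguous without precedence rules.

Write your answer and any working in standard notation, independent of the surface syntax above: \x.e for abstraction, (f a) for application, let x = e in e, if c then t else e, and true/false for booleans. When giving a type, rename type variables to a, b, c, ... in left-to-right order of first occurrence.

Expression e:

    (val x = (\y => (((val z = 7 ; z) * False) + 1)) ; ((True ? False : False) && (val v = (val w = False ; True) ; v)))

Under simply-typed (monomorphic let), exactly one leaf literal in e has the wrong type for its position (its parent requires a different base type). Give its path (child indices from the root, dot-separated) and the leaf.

Trace:
let z : Int
z : Int
  unify Int ~ Int
  unify Bool ~ Int
  FAIL: mismatch Bool ~ Int

Answer: 0.0.0.1 : false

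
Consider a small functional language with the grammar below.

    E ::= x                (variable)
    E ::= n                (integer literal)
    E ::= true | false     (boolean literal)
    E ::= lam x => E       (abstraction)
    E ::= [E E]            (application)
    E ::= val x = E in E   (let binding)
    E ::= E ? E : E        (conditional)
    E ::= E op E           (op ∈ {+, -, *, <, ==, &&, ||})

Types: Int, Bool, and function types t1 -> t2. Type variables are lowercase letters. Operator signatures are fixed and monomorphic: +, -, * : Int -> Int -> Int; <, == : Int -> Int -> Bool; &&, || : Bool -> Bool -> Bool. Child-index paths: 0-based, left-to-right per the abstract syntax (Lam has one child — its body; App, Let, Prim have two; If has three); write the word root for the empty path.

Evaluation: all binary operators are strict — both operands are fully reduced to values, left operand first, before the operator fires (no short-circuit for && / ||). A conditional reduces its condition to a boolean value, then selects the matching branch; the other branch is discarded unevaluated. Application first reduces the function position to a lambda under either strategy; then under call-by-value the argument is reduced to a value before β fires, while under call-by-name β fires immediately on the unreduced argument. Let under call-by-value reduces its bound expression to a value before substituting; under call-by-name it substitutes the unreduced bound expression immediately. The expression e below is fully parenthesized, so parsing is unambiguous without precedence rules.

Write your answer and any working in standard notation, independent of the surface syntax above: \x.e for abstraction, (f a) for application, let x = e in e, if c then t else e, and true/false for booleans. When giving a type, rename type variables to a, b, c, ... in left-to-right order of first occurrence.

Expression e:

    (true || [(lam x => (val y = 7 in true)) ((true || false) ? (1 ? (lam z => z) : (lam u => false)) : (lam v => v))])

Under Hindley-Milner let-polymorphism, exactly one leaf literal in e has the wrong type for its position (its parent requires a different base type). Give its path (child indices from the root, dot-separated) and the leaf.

Answer: 1.1.1.0 : 1

Derivation:
  unify Bool ~ Bool
let y : Int
\x._ : a -> Bool
  unify Bool ~ Bool
  unify Bool ~ Bool
  unify Bool ~ Bool
  unify Int ~ Bool
  FAIL: mismatch Int ~ Bool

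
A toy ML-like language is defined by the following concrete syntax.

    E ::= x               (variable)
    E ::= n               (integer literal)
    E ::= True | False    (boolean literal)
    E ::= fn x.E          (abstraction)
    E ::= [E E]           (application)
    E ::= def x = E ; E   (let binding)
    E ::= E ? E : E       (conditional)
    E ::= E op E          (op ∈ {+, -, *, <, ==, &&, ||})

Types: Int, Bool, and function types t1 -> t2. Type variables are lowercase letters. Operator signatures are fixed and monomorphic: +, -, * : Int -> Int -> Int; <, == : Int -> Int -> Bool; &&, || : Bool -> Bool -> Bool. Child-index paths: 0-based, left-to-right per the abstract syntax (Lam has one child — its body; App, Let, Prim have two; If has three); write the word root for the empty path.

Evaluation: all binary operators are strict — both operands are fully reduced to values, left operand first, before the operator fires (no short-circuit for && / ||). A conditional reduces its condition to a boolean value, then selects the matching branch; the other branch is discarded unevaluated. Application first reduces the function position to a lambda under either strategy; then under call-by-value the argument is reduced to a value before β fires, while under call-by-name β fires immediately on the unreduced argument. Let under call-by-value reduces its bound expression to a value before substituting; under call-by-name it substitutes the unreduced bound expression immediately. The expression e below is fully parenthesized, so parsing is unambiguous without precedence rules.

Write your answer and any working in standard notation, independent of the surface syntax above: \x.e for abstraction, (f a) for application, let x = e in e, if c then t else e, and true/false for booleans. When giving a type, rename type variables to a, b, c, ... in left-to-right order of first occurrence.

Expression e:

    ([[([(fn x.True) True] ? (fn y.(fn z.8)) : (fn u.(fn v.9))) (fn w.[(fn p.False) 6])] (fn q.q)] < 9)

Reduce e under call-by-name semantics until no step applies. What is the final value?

Answer: true

Derivation:
step 0: ((((if ((\x.true) true) then (\y.(\z.8)) else (\u.(\v.9))) (\w.((\p.false) 6))) (\q.q)) < 9)
step 1: [beta@0.0.0.0] ((((if true then (\y.(\z.8)) else (\u.(\v.9))) (\w.((\p.false) 6))) (\q.q)) < 9)
step 2: [if@0.0.0] ((((\y.(\z.8)) (\w.((\p.false) 6))) (\q.q)) < 9)
step 3: [beta@0.0] (((\z.8) (\q.q)) < 9)
step 4: [beta@0] (8 < 9)
step 5: [delta@root] true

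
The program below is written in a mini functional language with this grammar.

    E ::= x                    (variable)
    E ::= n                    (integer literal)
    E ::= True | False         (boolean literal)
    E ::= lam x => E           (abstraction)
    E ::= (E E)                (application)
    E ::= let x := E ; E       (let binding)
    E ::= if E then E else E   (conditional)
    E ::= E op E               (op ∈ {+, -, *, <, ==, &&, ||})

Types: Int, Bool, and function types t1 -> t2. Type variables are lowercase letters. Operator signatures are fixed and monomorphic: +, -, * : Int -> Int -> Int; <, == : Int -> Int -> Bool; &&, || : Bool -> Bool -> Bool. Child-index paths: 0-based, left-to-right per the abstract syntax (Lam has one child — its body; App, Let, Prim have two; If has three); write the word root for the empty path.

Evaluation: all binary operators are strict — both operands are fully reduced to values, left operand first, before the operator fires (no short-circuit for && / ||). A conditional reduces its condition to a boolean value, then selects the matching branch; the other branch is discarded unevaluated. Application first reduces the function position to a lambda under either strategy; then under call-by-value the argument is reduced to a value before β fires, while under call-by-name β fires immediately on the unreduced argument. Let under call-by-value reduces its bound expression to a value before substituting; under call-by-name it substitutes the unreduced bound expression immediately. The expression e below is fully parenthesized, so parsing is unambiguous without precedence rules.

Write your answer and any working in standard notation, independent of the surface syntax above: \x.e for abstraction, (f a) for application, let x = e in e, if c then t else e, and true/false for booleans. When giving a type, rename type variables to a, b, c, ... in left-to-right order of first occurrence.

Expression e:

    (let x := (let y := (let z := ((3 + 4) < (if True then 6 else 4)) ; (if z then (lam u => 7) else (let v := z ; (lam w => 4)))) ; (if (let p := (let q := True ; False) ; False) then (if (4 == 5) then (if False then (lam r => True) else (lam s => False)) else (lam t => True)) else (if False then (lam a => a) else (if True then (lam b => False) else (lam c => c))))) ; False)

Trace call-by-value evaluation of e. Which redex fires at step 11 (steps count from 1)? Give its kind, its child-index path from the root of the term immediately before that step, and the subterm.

Answer: if at 0 : (if false then (\a.a) else (if true then (\b.false) else (\c.c)))

Derivation:
step 0: (let x = (let y = (let z = ((3 + 4) < (if true then 6 else 4)) in (if z then (\u.7) else (let v = z in (\w.4)))) in (if (let p = (let q = true in false) in false) then (if (4 == 5) then (if false then (\r.true) else (\s.false)) else (\t.true)) else (if false then (\a.a) else (if true then (\b.false) else (\c.c))))) in false)
step 1: [delta@0.0.0.0] (let x = (let y = (let z = (7 < (if true then 6 else 4)) in (if z then (\u.7) else (let v = z in (\w.4)))) in (if (let p = (let q = true in false) in false) then (if (4 == 5) then (if false then (\r.true) else (\s.false)) else (\t.true)) else (if false then (\a.a) else (if true then (\b.false) else (\c.c))))) in false)
step 2: [if@0.0.0.1] (let x = (let y = (let z = (7 < 6) in (if z then (\u.7) else (let v = z in (\w.4)))) in (if (let p = (let q = true in false) in false) then (if (4 == 5) then (if false then (\r.true) else (\s.false)) else (\t.true)) else (if false then (\a.a) else (if true then (\b.false) else (\c.c))))) in false)
step 3: [delta@0.0.0] (let x = (let y = (let z = false in (if z then (\u.7) else (let v = z in (\w.4)))) in (if (let p = (let q = true in false) in false) then (if (4 == 5) then (if false then (\r.true) else (\s.false)) else (\t.true)) else (if false then (\a.a) else (if true then (\b.false) else (\c.c))))) in false)
step 4: [let@0.0] (let x = (let y = (if false then (\u.7) else (let v = false in (\w.4))) in (if (let p = (let q = true in false) in false) then (if (4 == 5) then (if false then (\r.true) else (\s.false)) else (\t.true)) else (if false then (\a.a) else (if true then (\b.false) else (\c.c))))) in false)
step 5: [if@0.0] (let x = (let y = (let v = false in (\w.4)) in (if (let p = (let q = true in false) in false) then (if (4 == 5) then (if false then (\r.true) else (\s.false)) else (\t.true)) else (if false then (\a.a) else (if true then (\b.false) else (\c.c))))) in false)
step 6: [let@0.0] (let x = (let y = (\w.4) in (if (let p = (let q = true in false) in false) then (if (4 == 5) then (if false then (\r.true) else (\s.false)) else (\t.true)) else (if false then (\a.a) else (if true then (\b.false) else (\c.c))))) in false)
step 7: [let@0] (let x = (if (let p = (let q = true in false) in false) then (if (4 == 5) then (if false then (\r.true) else (\s.false)) else (\t.true)) else (if false then (\a.a) else (if true then (\b.false) else (\c.c)))) in false)
step 8: [let@0.0.0] (let x = (if (let p = false in false) then (if (4 == 5) then (if false then (\r.true) else (\s.false)) else (\t.true)) else (if false then (\a.a) else (if true then (\b.false) else (\c.c)))) in false)
step 9: [let@0.0] (let x = (if false then (if (4 == 5) then (if false then (\r.true) else (\s.false)) else (\t.true)) else (if false then (\a.a) else (if true then (\b.false) else (\c.c)))) in false)
step 10: [if@0] (let x = (if false then (\a.a) else (if true then (\b.false) else (\c.c))) in false)
step 11: [if@0] (let x = (if true then (\b.false) else (\c.c)) in false)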